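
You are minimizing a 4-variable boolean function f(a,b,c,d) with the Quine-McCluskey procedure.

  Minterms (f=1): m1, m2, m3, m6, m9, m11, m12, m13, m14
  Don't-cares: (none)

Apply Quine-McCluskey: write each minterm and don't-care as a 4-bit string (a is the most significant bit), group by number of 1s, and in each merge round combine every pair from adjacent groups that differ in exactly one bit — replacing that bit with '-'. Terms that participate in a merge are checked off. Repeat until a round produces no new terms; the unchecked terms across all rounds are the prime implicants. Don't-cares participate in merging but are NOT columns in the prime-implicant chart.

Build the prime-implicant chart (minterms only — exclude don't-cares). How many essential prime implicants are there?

[col 0] 0001*, 0010*, 0011*, 0110*, 1001*, 1011*, 1100*, 1101*, 1110*
[col 1] -001*, -011*, -110, 0-10, 00-1*, 001-, 1-01, 10-1*, 11-0, 110-
[col 2] -0-1
Prime implicants: -0-1, -110, 0-10, 001-, 1-01, 11-0, 110-
PI chart (minterm → PIs covering it):
  1 | -0-1  (sole → essential)
  2 | 0-10,001-
  3 | -0-1,001-
  6 | -110,0-10
  9 | -0-1,1-01
  11 | -0-1  (sole → essential)
  12 | 11-0,110-
  13 | 1-01,110-
  14 | -110,11-0
Essential prime implicants: -0-1

1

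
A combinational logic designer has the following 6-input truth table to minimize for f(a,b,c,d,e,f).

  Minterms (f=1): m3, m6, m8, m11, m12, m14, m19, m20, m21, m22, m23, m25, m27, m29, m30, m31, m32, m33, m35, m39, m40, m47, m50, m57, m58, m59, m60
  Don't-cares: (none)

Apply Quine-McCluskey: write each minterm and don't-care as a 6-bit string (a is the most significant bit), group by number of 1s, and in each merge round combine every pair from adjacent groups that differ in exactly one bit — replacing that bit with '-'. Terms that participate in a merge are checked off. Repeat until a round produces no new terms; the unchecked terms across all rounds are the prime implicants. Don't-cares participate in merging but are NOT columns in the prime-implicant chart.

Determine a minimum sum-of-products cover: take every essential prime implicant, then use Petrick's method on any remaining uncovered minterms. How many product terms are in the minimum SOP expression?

11

[col 0] 000011*, 000110*, 001000*, 001011*, 001100*, 001110*, 010011*, 010100*, 010101*, 010110*, 010111*, 011001*, 011011*, 011101*, 011110*, 011111*, 100000*, 100001*, 100011*, 100111*, 101000*, 101111*, 110010*, 111001*, 111010*, 111011*, 111100
[col 1] -00011, -01000, -11001*, -11011*, 0-0011*, 0-0110*, 0-1011*, 0-1110*, 00-011*, 00-110*, 001-00, 0011-0, 01-011*, 01-101*, 01-110*, 01-111*, 010-11*, 0101-0*, 0101-1*, 01010-*, 01011-*, 011-01*, 011-11*, 0110-1*, 0111-1*, 01111-*, 10-000, 10-111, 100-11, 1000-1, 10000-, 11-010, 1110-1*, 11101-
[col 2] -110-1, 0--011, 0--110, 01--11, 01-1-1, 01-11-, 0101--, 011--1
Prime implicants: -00011, -01000, -110-1, 0--011, 0--110, 001-00, 0011-0, 01--11, 01-1-1, 01-11-, 0101--, 011--1, 10-000, 10-111, 100-11, 1000-1, 10000-, 11-010, 11101-, 111100
PI chart (minterm → PIs covering it):
  3 | -00011,0--011
  6 | 0--110  (sole → essential)
  8 | -01000,001-00
  11 | 0--011  (sole → essential)
  12 | 001-00,0011-0
  14 | 0--110,0011-0
  19 | 0--011,01--11
  20 | 0101--  (sole → essential)
  21 | 01-1-1,0101--
  22 | 0--110,01-11-,0101--
  23 | 01--11,01-1-1,01-11-,0101--
  25 | -110-1,011--1
  27 | -110-1,0--011,01--11,011--1
  29 | 01-1-1,011--1
  30 | 0--110,01-11-
  31 | 01--11,01-1-1,01-11-,011--1
  32 | 10-000,10000-
  33 | 1000-1,10000-
  35 | -00011,100-11,1000-1
  39 | 10-111,100-11
  40 | -01000,10-000
  47 | 10-111  (sole → essential)
  50 | 11-010  (sole → essential)
  57 | -110-1  (sole → essential)
  58 | 11-010,11101-
  59 | -110-1,11101-
  60 | 111100  (sole → essential)
Essential prime implicants: -110-1, 0--011, 0--110, 0101--, 10-111, 11-010, 111100
Petrick residual → 001-00, 01-1-1, 10-000, 1000-1
Minimum SOP uses 11 PIs: bcd'f + a'd'ef + a'def' + a'b'ce'f' + a'bdf + a'bc'd + ab'd'e'f' + ab'def + ab'c'd'f + abd'ef' + abcde'f'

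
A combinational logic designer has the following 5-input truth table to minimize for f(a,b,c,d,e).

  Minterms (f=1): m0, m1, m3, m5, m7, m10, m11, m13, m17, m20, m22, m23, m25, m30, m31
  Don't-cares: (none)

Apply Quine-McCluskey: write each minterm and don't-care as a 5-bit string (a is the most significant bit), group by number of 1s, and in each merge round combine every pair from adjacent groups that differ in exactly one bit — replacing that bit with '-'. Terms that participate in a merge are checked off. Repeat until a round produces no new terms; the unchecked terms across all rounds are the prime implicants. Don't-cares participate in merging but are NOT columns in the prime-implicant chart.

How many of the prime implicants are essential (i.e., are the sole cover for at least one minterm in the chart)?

6

Round 0: 00000✓ 00001✓ 00011✓ 00101✓ 00111✓ 01010✓ 01011✓ 01101✓ 10001✓ 10100✓ 10110✓ 10111✓ 11001✓ 11110✓ 11111✓
Round 1: -0001 -0111 0-011 0-101 00-01✓ 00-11✓ 000-1✓ 0000- 001-1✓ 0101- 1-001 1-110✓ 1-111✓ 101-0 1011-✓ 1111-✓
Round 2: 00--1 1-11-
PIs = {-0001, -0111, 0-011, 0-101, 00--1, 0000-, 0101-, 1-001, 1-11-, 101-0}
Coverage chart:
  m0: 0000- ←essential
  m1: -0001,00--1,0000-
  m3: 0-011,00--1
  m5: 0-101,00--1
  m7: -0111,00--1
  m10: 0101- ←essential
  m11: 0-011,0101-
  m13: 0-101 ←essential
  m17: -0001,1-001
  m20: 101-0 ←essential
  m22: 1-11-,101-0
  m23: -0111,1-11-
  m25: 1-001 ←essential
  m30: 1-11- ←essential
  m31: 1-11- ←essential
Essential: 0-101, 0000-, 0101-, 1-001, 1-11-, 101-0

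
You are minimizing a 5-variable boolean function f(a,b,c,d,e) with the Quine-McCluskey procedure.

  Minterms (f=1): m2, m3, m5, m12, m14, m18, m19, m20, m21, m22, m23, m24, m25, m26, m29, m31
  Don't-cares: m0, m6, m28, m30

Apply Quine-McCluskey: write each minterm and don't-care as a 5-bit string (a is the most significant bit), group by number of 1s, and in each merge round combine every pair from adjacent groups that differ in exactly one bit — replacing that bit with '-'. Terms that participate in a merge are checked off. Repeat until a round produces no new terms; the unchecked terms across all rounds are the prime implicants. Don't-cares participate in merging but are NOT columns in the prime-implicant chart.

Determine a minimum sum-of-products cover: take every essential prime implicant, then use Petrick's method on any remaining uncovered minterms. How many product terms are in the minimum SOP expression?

size-2^0 implicants → 00000(✓)  00010(✓)  00011(✓)  00101(✓)  00110(✓)  01100(✓)  01110(✓)  10010(✓)  10011(✓)  10100(✓)  10101(✓)  10110(✓)  10111(✓)  11000(✓)  11001(✓)  11010(✓)  11100(✓)  11101(✓)  11110(✓)  11111(✓)
size-2^1 implicants → -0010(✓)  -0011(✓)  -0101  -0110(✓)  -1100(✓)  -1110(✓)  0-110(✓)  00-10(✓)  000-0  0001-(✓)  011-0(✓)  1-010(✓)  1-100(✓)  1-101(✓)  1-110(✓)  1-111(✓)  10-10(✓)  10-11(✓)  1001-(✓)  101-0(✓)  101-1(✓)  1010-(✓)  1011-(✓)  11-00(✓)  11-01(✓)  11-10(✓)  110-0(✓)  1100-(✓)  111-0(✓)  111-1(✓)  1110-(✓)  1111-(✓)
size-2^2 implicants → --110  -0-10  -001-  -11-0  1--10  1-1-0(✓)  1-1-1(✓)  1-10-(✓)  1-11-(✓)  10-1-  101--(✓)  11--0  11-0-  111--(✓)
size-2^3 implicants → 1-1--
Unchecked terms (primes): --110, -0-10, -001-, -0101, -11-0, 000-0, 1--10, 1-1--, 10-1-, 11--0, 11-0-
Minterm coverage:
  m2 ⊆ -0-10,-001-,000-0
  m3 ⊆ -001- [E]
  m5 ⊆ -0101 [E]
  m12 ⊆ -11-0 [E]
  m14 ⊆ --110,-11-0
  m18 ⊆ -0-10,-001-,1--10,10-1-
  m19 ⊆ -001-,10-1-
  m20 ⊆ 1-1-- [E]
  m21 ⊆ -0101,1-1--
  m22 ⊆ --110,-0-10,1--10,1-1--,10-1-
  m23 ⊆ 1-1--,10-1-
  m24 ⊆ 11--0,11-0-
  m25 ⊆ 11-0- [E]
  m26 ⊆ 1--10,11--0
  m29 ⊆ 1-1--,11-0-
  m31 ⊆ 1-1-- [E]
E = {-001-, -0101, -11-0, 1-1--, 11-0-}
Petrick residual → 1--10
Cover = b'c'd + b'cd'e + bce' + ade' + ac + abd'  |cover|=6

6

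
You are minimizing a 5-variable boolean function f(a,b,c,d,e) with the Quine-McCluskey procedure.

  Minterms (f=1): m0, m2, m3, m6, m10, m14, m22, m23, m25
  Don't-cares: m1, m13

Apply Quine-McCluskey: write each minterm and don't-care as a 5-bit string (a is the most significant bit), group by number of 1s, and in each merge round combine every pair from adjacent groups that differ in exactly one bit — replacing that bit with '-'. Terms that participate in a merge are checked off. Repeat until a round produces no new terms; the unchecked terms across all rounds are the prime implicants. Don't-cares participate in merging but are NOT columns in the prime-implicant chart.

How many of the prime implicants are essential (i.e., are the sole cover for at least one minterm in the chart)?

size-2^0 implicants → 00000(✓)  00001(✓)  00010(✓)  00011(✓)  00110(✓)  01010(✓)  01101  01110(✓)  10110(✓)  10111(✓)  11001
size-2^1 implicants → -0110  0-010(✓)  0-110(✓)  00-10(✓)  000-0(✓)  000-1(✓)  0000-(✓)  0001-(✓)  01-10(✓)  1011-
size-2^2 implicants → 0--10  000--
Unchecked terms (primes): -0110, 0--10, 000--, 01101, 1011-, 11001
Minterm coverage:
  m0 ⊆ 000-- [E]
  m2 ⊆ 0--10,000--
  m3 ⊆ 000-- [E]
  m6 ⊆ -0110,0--10
  m10 ⊆ 0--10 [E]
  m14 ⊆ 0--10 [E]
  m22 ⊆ -0110,1011-
  m23 ⊆ 1011- [E]
  m25 ⊆ 11001 [E]
E = {0--10, 000--, 1011-, 11001}

4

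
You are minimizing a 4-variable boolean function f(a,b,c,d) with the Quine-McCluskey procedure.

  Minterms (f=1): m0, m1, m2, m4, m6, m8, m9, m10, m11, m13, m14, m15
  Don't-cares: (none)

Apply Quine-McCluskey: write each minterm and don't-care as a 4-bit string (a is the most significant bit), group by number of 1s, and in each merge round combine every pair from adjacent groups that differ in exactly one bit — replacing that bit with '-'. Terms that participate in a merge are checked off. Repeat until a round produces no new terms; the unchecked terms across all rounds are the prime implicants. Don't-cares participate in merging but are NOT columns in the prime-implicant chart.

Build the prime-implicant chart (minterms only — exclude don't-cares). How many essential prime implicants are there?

size-2^0 implicants → 0000(✓)  0001(✓)  0010(✓)  0100(✓)  0110(✓)  1000(✓)  1001(✓)  1010(✓)  1011(✓)  1101(✓)  1110(✓)  1111(✓)
size-2^1 implicants → -000(✓)  -001(✓)  -010(✓)  -110(✓)  0-00(✓)  0-10(✓)  00-0(✓)  000-(✓)  01-0(✓)  1-01(✓)  1-10(✓)  1-11(✓)  10-0(✓)  10-1(✓)  100-(✓)  101-(✓)  11-1(✓)  111-(✓)
size-2^2 implicants → --10  -0-0  -00-  0--0  1--1  1-1-  10--
Unchecked terms (primes): --10, -0-0, -00-, 0--0, 1--1, 1-1-, 10--
Minterm coverage:
  m0 ⊆ -0-0,-00-,0--0
  m1 ⊆ -00- [E]
  m2 ⊆ --10,-0-0,0--0
  m4 ⊆ 0--0 [E]
  m6 ⊆ --10,0--0
  m8 ⊆ -0-0,-00-,10--
  m9 ⊆ -00-,1--1,10--
  m10 ⊆ --10,-0-0,1-1-,10--
  m11 ⊆ 1--1,1-1-,10--
  m13 ⊆ 1--1 [E]
  m14 ⊆ --10,1-1-
  m15 ⊆ 1--1,1-1-
E = {-00-, 0--0, 1--1}

3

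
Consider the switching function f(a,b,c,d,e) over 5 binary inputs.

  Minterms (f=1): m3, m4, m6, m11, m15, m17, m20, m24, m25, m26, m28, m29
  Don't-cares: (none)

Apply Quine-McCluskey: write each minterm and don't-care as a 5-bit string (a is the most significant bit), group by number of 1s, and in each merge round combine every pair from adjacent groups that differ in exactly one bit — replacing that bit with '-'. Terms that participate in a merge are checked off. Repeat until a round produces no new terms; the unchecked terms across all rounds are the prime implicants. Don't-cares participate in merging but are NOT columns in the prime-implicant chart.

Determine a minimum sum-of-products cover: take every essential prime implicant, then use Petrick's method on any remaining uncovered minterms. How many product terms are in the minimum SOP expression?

7

[col 0] 00011*, 00100*, 00110*, 01011*, 01111*, 10001*, 10100*, 11000*, 11001*, 11010*, 11100*, 11101*
[col 1] -0100, 0-011, 001-0, 01-11, 1-001, 1-100, 11-00*, 11-01*, 110-0, 1100-*, 1110-*
[col 2] 11-0-
Prime implicants: -0100, 0-011, 001-0, 01-11, 1-001, 1-100, 11-0-, 110-0
PI chart (minterm → PIs covering it):
  3 | 0-011  (sole → essential)
  4 | -0100,001-0
  6 | 001-0  (sole → essential)
  11 | 0-011,01-11
  15 | 01-11  (sole → essential)
  17 | 1-001  (sole → essential)
  20 | -0100,1-100
  24 | 11-0-,110-0
  25 | 1-001,11-0-
  26 | 110-0  (sole → essential)
  28 | 1-100,11-0-
  29 | 11-0-  (sole → essential)
Essential prime implicants: 0-011, 001-0, 01-11, 1-001, 11-0-, 110-0
Petrick residual → -0100
Minimum SOP uses 7 PIs: b'cd'e' + a'c'de + a'b'ce' + a'bde + ac'd'e + abd' + abc'e'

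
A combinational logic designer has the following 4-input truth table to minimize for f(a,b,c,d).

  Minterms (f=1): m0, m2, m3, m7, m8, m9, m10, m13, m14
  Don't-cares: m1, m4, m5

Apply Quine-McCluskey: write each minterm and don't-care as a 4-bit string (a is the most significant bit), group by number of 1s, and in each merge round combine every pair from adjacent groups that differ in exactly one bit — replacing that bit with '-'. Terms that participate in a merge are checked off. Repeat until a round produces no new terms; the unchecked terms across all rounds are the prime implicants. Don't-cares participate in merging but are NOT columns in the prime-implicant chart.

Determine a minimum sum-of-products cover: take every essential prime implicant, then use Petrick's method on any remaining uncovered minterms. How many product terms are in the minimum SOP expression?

4

size-2^0 implicants → 0000(✓)  0001(✓)  0010(✓)  0011(✓)  0100(✓)  0101(✓)  0111(✓)  1000(✓)  1001(✓)  1010(✓)  1101(✓)  1110(✓)
size-2^1 implicants → -000(✓)  -001(✓)  -010(✓)  -101(✓)  0-00(✓)  0-01(✓)  0-11(✓)  00-0(✓)  00-1(✓)  000-(✓)  001-(✓)  01-1(✓)  010-(✓)  1-01(✓)  1-10  10-0(✓)  100-(✓)
size-2^2 implicants → --01  -0-0  -00-  0--1  0-0-  00--
Unchecked terms (primes): --01, -0-0, -00-, 0--1, 0-0-, 00--, 1-10
Minterm coverage:
  m0 ⊆ -0-0,-00-,0-0-,00--
  m2 ⊆ -0-0,00--
  m3 ⊆ 0--1,00--
  m7 ⊆ 0--1 [E]
  m8 ⊆ -0-0,-00-
  m9 ⊆ --01,-00-
  m10 ⊆ -0-0,1-10
  m13 ⊆ --01 [E]
  m14 ⊆ 1-10 [E]
E = {--01, 0--1, 1-10}
Petrick residual → -0-0
Cover = c'd + b'd' + a'd + acd'  |cover|=4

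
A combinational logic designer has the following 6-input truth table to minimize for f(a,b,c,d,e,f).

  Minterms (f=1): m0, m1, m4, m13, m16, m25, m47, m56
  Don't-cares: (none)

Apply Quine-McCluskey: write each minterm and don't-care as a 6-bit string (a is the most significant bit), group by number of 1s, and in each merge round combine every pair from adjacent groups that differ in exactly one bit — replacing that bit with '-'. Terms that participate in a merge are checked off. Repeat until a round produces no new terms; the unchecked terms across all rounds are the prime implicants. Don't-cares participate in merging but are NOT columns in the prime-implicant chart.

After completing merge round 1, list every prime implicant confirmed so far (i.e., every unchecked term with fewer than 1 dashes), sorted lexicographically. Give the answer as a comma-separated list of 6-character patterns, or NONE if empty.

001101, 011001, 101111, 111000

Round 0: 000000✓ 000001✓ 000100✓ 001101 010000✓ 011001 101111 111000
Round 1: 0-0000 000-00 00000-
PIs = {0-0000, 000-00, 00000-, 001101, 011001, 101111, 111000}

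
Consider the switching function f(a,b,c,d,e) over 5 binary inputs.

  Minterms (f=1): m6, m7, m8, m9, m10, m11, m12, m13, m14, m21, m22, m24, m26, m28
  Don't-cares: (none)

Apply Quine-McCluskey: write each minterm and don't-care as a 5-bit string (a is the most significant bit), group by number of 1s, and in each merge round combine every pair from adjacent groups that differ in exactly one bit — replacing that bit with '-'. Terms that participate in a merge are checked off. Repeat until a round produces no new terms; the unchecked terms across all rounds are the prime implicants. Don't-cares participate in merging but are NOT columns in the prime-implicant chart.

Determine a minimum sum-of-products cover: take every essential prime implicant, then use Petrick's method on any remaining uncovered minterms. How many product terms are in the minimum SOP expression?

size-2^0 implicants → 00110(✓)  00111(✓)  01000(✓)  01001(✓)  01010(✓)  01011(✓)  01100(✓)  01101(✓)  01110(✓)  10101  10110(✓)  11000(✓)  11010(✓)  11100(✓)
size-2^1 implicants → -0110  -1000(✓)  -1010(✓)  -1100(✓)  0-110  0011-  01-00(✓)  01-01(✓)  01-10(✓)  010-0(✓)  010-1(✓)  0100-(✓)  0101-(✓)  011-0(✓)  0110-(✓)  11-00(✓)  110-0(✓)
size-2^2 implicants → -1-00  -10-0  01--0  01-0-  010--
Unchecked terms (primes): -0110, -1-00, -10-0, 0-110, 0011-, 01--0, 01-0-, 010--, 10101
Minterm coverage:
  m6 ⊆ -0110,0-110,0011-
  m7 ⊆ 0011- [E]
  m8 ⊆ -1-00,-10-0,01--0,01-0-,010--
  m9 ⊆ 01-0-,010--
  m10 ⊆ -10-0,01--0,010--
  m11 ⊆ 010-- [E]
  m12 ⊆ -1-00,01--0,01-0-
  m13 ⊆ 01-0- [E]
  m14 ⊆ 0-110,01--0
  m21 ⊆ 10101 [E]
  m22 ⊆ -0110 [E]
  m24 ⊆ -1-00,-10-0
  m26 ⊆ -10-0 [E]
  m28 ⊆ -1-00 [E]
E = {-0110, -1-00, -10-0, 0011-, 01-0-, 010--, 10101}
Petrick residual → 0-110
Cover = b'cde' + bd'e' + bc'e' + a'cde' + a'b'cd + a'bd' + a'bc' + ab'cd'e  |cover|=8

8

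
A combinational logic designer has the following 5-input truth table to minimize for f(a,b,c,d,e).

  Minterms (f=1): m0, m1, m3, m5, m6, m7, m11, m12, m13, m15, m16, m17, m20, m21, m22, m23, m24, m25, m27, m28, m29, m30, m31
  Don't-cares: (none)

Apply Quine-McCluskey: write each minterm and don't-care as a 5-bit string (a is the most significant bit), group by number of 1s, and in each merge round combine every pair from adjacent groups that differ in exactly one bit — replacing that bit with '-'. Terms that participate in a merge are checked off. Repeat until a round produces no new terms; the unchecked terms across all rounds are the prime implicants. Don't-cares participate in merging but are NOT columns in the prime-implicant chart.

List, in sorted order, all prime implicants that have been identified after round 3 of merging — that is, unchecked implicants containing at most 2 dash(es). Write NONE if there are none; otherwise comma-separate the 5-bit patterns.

[col 0] 00000*, 00001*, 00011*, 00101*, 00110*, 00111*, 01011*, 01100*, 01101*, 01111*, 10000*, 10001*, 10100*, 10101*, 10110*, 10111*, 11000*, 11001*, 11011*, 11100*, 11101*, 11110*, 11111*
[col 1] -0000*, -0001*, -0101*, -0110*, -0111*, -1011*, -1100*, -1101*, -1111*, 0-011*, 0-101*, 0-111*, 00-01*, 00-11*, 000-1*, 0000-*, 001-1*, 0011-*, 01-11*, 011-1*, 0110-*, 1-000*, 1-001*, 1-100*, 1-101*, 1-110*, 1-111*, 10-00*, 10-01*, 1000-*, 101-0*, 101-1*, 1010-*, 1011-*, 11-00*, 11-01*, 11-11*, 110-1*, 1100-*, 111-0*, 111-1*, 1110-*, 1111-*
[col 2] --101*, --111*, -0-01, -000-, -01-1*, -011-, -1-11, -11-1*, -110-, 0--11, 0-1-1*, 00--1, 1--00*, 1--01*, 1-00-*, 1-1-0*, 1-1-1*, 1-10-*, 1-11-*, 10-0-*, 101--*, 11--1, 11-0-*, 111--*
[col 3] --1-1, 1--0-, 1-1--
Prime implicants: --1-1, -0-01, -000-, -011-, -1-11, -110-, 0--11, 00--1, 1--0-, 1-1--, 11--1

-0-01, -000-, -011-, -1-11, -110-, 0--11, 00--1, 11--1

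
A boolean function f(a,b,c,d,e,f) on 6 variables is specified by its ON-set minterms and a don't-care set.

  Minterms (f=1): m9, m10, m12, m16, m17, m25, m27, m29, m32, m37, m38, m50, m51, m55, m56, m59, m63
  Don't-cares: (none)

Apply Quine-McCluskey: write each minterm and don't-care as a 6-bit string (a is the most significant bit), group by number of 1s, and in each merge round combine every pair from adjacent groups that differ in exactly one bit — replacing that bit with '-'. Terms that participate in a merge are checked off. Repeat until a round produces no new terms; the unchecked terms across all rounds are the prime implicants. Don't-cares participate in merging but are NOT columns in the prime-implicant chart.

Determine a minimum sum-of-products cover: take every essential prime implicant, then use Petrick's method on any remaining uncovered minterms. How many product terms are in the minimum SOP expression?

12

[col 0] 001001*, 001010, 001100, 010000*, 010001*, 011001*, 011011*, 011101*, 100000, 100101, 100110, 110010*, 110011*, 110111*, 111000, 111011*, 111111*
[col 1] -11011, 0-1001, 01-001, 01000-, 011-01, 0110-1, 11-011*, 11-111*, 110-11*, 11001-, 111-11*
[col 2] 11--11
Prime implicants: -11011, 0-1001, 001010, 001100, 01-001, 01000-, 011-01, 0110-1, 100000, 100101, 100110, 11--11, 11001-, 111000
PI chart (minterm → PIs covering it):
  9 | 0-1001  (sole → essential)
  10 | 001010  (sole → essential)
  12 | 001100  (sole → essential)
  16 | 01000-  (sole → essential)
  17 | 01-001,01000-
  25 | 0-1001,01-001,011-01,0110-1
  27 | -11011,0110-1
  29 | 011-01  (sole → essential)
  32 | 100000  (sole → essential)
  37 | 100101  (sole → essential)
  38 | 100110  (sole → essential)
  50 | 11001-  (sole → essential)
  51 | 11--11,11001-
  55 | 11--11  (sole → essential)
  56 | 111000  (sole → essential)
  59 | -11011,11--11
  63 | 11--11  (sole → essential)
Essential prime implicants: 0-1001, 001010, 001100, 01000-, 011-01, 100000, 100101, 100110, 11--11, 11001-, 111000
Petrick residual → -11011
Minimum SOP uses 12 PIs: bcd'ef + a'cd'e'f + a'b'cd'ef' + a'b'cde'f' + a'bc'd'e' + a'bce'f + ab'c'd'e'f' + ab'c'de'f + ab'c'def' + abef + abc'd'e + abcd'e'f'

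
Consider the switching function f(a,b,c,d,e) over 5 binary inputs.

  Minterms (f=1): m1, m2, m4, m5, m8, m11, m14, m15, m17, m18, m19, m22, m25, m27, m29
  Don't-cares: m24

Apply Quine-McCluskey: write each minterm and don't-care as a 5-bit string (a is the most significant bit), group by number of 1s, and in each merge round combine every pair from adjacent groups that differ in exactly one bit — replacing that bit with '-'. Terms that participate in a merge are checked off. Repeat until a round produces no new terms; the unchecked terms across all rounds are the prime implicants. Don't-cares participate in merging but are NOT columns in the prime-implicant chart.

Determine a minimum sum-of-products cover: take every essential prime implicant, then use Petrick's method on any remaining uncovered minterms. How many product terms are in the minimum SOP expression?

9

Round 0: 00001✓ 00010✓ 00100✓ 00101✓ 01000✓ 01011✓ 01110✓ 01111✓ 10001✓ 10010✓ 10011✓ 10110✓ 11000✓ 11001✓ 11011✓ 11101✓
Round 1: -0001 -0010 -1000 -1011 00-01 0010- 01-11 0111- 1-001✓ 1-011✓ 10-10 100-1✓ 1001- 11-01 110-1✓ 1100-
Round 2: 1-0-1
PIs = {-0001, -0010, -1000, -1011, 00-01, 0010-, 01-11, 0111-, 1-0-1, 10-10, 1001-, 11-01, 1100-}
Coverage chart:
  m1: -0001,00-01
  m2: -0010 ←essential
  m4: 0010- ←essential
  m5: 00-01,0010-
  m8: -1000 ←essential
  m11: -1011,01-11
  m14: 0111- ←essential
  m15: 01-11,0111-
  m17: -0001,1-0-1
  m18: -0010,10-10,1001-
  m19: 1-0-1,1001-
  m22: 10-10 ←essential
  m25: 1-0-1,11-01,1100-
  m27: -1011,1-0-1
  m29: 11-01 ←essential
Essential: -0010, -1000, 0010-, 0111-, 10-10, 11-01
Petrick residual → -0001, -1011, 1-0-1
Min cover (9 terms): b'c'd'e + b'c'de' + bc'd'e' + bc'de + a'b'cd' + a'bcd + ac'e + ab'de' + abd'e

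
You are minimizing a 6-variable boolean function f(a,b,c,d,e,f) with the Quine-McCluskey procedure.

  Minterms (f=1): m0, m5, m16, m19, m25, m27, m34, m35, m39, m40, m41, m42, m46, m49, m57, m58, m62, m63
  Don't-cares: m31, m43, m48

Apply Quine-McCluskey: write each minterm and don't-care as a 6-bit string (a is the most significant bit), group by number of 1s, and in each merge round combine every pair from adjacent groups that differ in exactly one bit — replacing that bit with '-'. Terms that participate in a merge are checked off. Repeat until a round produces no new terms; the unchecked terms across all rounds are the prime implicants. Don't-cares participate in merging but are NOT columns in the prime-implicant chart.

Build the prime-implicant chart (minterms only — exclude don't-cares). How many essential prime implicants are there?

[col 0] 000000*, 000101, 010000*, 010011*, 011001*, 011011*, 011111*, 100010*, 100011*, 100111*, 101000*, 101001*, 101010*, 101011*, 101110*, 110000*, 110001*, 111001*, 111010*, 111110*, 111111*
[col 1] -10000, -11001, -11111, 0-0000, 01-011, 011-11, 0110-1, 1-1001, 1-1010*, 1-1110*, 10-010*, 10-011*, 100-11, 10001-*, 101-10*, 1010-0*, 1010-1*, 10100-*, 10101-*, 11-001, 11000-, 111-10*, 11111-
[col 2] 1-1-10, 10-01-, 1010--
Prime implicants: -10000, -11001, -11111, 0-0000, 000101, 01-011, 011-11, 0110-1, 1-1-10, 1-1001, 10-01-, 100-11, 1010--, 11-001, 11000-, 11111-
PI chart (minterm → PIs covering it):
  0 | 0-0000  (sole → essential)
  5 | 000101  (sole → essential)
  16 | -10000,0-0000
  19 | 01-011  (sole → essential)
  25 | -11001,0110-1
  27 | 01-011,011-11,0110-1
  34 | 10-01-  (sole → essential)
  35 | 10-01-,100-11
  39 | 100-11  (sole → essential)
  40 | 1010--  (sole → essential)
  41 | 1-1001,1010--
  42 | 1-1-10,10-01-,1010--
  46 | 1-1-10  (sole → essential)
  49 | 11-001,11000-
  57 | -11001,1-1001,11-001
  58 | 1-1-10  (sole → essential)
  62 | 1-1-10,11111-
  63 | -11111,11111-
Essential prime implicants: 0-0000, 000101, 01-011, 1-1-10, 10-01-, 100-11, 1010--

7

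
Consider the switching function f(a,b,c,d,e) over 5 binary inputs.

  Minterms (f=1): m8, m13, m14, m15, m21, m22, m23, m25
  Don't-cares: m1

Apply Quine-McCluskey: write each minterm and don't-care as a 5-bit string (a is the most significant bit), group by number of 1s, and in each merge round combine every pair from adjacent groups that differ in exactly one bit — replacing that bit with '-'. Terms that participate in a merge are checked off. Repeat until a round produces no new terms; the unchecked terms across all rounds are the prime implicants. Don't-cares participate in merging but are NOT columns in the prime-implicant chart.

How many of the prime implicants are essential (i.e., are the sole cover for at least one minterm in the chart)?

6

size-2^0 implicants → 00001  01000  01101(✓)  01110(✓)  01111(✓)  10101(✓)  10110(✓)  10111(✓)  11001
size-2^1 implicants → 011-1  0111-  101-1  1011-
Unchecked terms (primes): 00001, 01000, 011-1, 0111-, 101-1, 1011-, 11001
Minterm coverage:
  m8 ⊆ 01000 [E]
  m13 ⊆ 011-1 [E]
  m14 ⊆ 0111- [E]
  m15 ⊆ 011-1,0111-
  m21 ⊆ 101-1 [E]
  m22 ⊆ 1011- [E]
  m23 ⊆ 101-1,1011-
  m25 ⊆ 11001 [E]
E = {01000, 011-1, 0111-, 101-1, 1011-, 11001}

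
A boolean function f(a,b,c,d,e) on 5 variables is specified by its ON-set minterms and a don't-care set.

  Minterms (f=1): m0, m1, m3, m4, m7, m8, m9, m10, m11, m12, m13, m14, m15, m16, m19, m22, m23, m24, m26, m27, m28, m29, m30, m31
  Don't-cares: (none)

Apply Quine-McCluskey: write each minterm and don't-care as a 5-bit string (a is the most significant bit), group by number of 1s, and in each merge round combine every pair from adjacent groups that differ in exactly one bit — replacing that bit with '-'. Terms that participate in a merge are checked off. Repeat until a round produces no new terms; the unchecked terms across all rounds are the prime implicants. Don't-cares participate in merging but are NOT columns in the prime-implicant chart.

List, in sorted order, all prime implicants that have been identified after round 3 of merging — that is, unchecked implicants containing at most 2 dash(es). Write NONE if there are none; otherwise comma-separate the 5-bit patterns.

--000, 0--00, 0-0-1, 0-00-, 1-11-

[col 0] 00000*, 00001*, 00011*, 00100*, 00111*, 01000*, 01001*, 01010*, 01011*, 01100*, 01101*, 01110*, 01111*, 10000*, 10011*, 10110*, 10111*, 11000*, 11010*, 11011*, 11100*, 11101*, 11110*, 11111*
[col 1] -0000*, -0011*, -0111*, -1000*, -1010*, -1011*, -1100*, -1101*, -1110*, -1111*, 0-000*, 0-001*, 0-011*, 0-100*, 0-111*, 00-00*, 00-11*, 000-1*, 0000-*, 01-00*, 01-01*, 01-10*, 01-11*, 010-0*, 010-1*, 0100-*, 0101-*, 011-0*, 011-1*, 0110-*, 0111-*, 1-000*, 1-011*, 1-110*, 1-111*, 10-11*, 1011-*, 11-00*, 11-10*, 11-11*, 110-0*, 1101-*, 111-0*, 111-1*, 1110-*, 1111-*
[col 2] --000, --011*, --111*, -0-11*, -1-00*, -1-10*, -1-11*, -10-0*, -101-*, -11-0*, -11-1*, -110-*, -111-*, 0--00, 0--11*, 0-0-1, 0-00-, 01--0*, 01--1*, 01-0-*, 01-1-*, 010--*, 011--*, 1--11*, 1-11-, 11--0*, 11-1-*, 111--*
[col 3] ---11, -1--0, -1-1-, -11--, 01---
Prime implicants: ---11, --000, -1--0, -1-1-, -11--, 0--00, 0-0-1, 0-00-, 01---, 1-11-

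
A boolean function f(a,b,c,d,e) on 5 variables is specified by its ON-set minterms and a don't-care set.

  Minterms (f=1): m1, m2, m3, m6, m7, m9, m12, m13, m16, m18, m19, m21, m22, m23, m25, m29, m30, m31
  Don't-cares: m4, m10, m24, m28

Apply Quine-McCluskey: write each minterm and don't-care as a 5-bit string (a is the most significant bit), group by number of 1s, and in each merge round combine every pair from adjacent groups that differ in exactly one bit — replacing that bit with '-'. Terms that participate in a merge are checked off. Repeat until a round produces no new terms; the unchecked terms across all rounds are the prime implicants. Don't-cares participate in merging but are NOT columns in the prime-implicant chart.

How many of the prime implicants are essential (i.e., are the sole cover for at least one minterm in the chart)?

2

[col 0] 00001*, 00010*, 00011*, 00100*, 00110*, 00111*, 01001*, 01010*, 01100*, 01101*, 10000*, 10010*, 10011*, 10101*, 10110*, 10111*, 11000*, 11001*, 11100*, 11101*, 11110*, 11111*
[col 1] -0010*, -0011*, -0110*, -0111*, -1001*, -1100*, -1101*, 0-001, 0-010, 0-100, 00-10*, 00-11*, 000-1, 0001-*, 001-0, 0011-*, 01-01*, 0110-*, 1-000, 1-101*, 1-110*, 1-111*, 10-10*, 10-11*, 100-0, 1001-*, 101-1*, 1011-*, 11-00*, 11-01*, 1100-*, 111-0*, 111-1*, 1110-*, 1111-*
[col 2] -0-10*, -0-11*, -001-*, -011-*, -1-01, -110-, 00-1-*, 1-1-1, 1-11-, 10-1-*, 11-0-, 111--
[col 3] -0-1-
Prime implicants: -0-1-, -1-01, -110-, 0-001, 0-010, 0-100, 000-1, 001-0, 1-000, 1-1-1, 1-11-, 100-0, 11-0-, 111--
PI chart (minterm → PIs covering it):
  1 | 0-001,000-1
  2 | -0-1-,0-010
  3 | -0-1-,000-1
  6 | -0-1-,001-0
  7 | -0-1-  (sole → essential)
  9 | -1-01,0-001
  12 | -110-,0-100
  13 | -1-01,-110-
  16 | 1-000,100-0
  18 | -0-1-,100-0
  19 | -0-1-  (sole → essential)
  21 | 1-1-1  (sole → essential)
  22 | -0-1-,1-11-
  23 | -0-1-,1-1-1,1-11-
  25 | -1-01,11-0-
  29 | -1-01,-110-,1-1-1,11-0-,111--
  30 | 1-11-,111--
  31 | 1-1-1,1-11-,111--
Essential prime implicants: -0-1-, 1-1-1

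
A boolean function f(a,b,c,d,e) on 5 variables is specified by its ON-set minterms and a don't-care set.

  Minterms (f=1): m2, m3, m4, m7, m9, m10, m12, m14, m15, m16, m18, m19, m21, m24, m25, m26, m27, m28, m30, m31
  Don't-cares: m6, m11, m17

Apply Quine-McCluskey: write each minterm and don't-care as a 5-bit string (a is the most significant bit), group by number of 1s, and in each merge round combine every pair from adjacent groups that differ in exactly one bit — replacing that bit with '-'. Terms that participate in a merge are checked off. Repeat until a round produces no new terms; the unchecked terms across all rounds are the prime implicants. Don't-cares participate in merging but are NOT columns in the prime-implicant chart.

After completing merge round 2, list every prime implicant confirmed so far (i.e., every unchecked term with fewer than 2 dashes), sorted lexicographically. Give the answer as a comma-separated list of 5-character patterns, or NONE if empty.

10-01

Round 0: 00010✓ 00011✓ 00100✓ 00110✓ 00111✓ 01001✓ 01010✓ 01011✓ 01100✓ 01110✓ 01111✓ 10000✓ 10001✓ 10010✓ 10011✓ 10101✓ 11000✓ 11001✓ 11010✓ 11011✓ 11100✓ 11110✓ 11111✓
Round 1: -0010✓ -0011✓ -1001✓ -1010✓ -1011✓ -1100✓ -1110✓ -1111✓ 0-010✓ 0-011✓ 0-100✓ 0-110✓ 0-111✓ 00-10✓ 00-11✓ 0001-✓ 001-0✓ 0011-✓ 01-10✓ 01-11✓ 010-1✓ 0101-✓ 011-0✓ 0111-✓ 1-000✓ 1-001✓ 1-010✓ 1-011✓ 10-01 100-0✓ 100-1✓ 1000-✓ 1001-✓ 11-00✓ 11-10✓ 11-11✓ 110-0✓ 110-1✓ 1100-✓ 1101-✓ 111-0✓ 1111-✓
Round 2: --010✓ --011✓ -001-✓ -1-10✓ -1-11✓ -10-1 -101-✓ -11-0 -111-✓ 0--10✓ 0--11✓ 0-01-✓ 0-1-0 0-11-✓ 00-1-✓ 01-1-✓ 1-0-0✓ 1-0-1✓ 1-00-✓ 1-01-✓ 100--✓ 11--0 11-1-✓ 110--✓
Round 3: --01- -1-1- 0--1- 1-0--
PIs = {--01-, -1-1-, -10-1, -11-0, 0--1-, 0-1-0, 1-0--, 10-01, 11--0}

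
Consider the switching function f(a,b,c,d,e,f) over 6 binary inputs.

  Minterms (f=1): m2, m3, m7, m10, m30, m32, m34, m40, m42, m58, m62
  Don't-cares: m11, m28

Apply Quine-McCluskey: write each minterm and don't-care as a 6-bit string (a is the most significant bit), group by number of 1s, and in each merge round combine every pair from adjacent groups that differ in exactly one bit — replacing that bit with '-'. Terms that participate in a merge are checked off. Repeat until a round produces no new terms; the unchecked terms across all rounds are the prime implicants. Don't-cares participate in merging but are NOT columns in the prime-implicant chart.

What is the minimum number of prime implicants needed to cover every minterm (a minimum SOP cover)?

size-2^0 implicants → 000010(✓)  000011(✓)  000111(✓)  001010(✓)  001011(✓)  011100(✓)  011110(✓)  100000(✓)  100010(✓)  101000(✓)  101010(✓)  111010(✓)  111110(✓)
size-2^1 implicants → -00010(✓)  -01010(✓)  -11110  00-010(✓)  00-011(✓)  000-11  00001-(✓)  00101-(✓)  0111-0  1-1010  10-000(✓)  10-010(✓)  1000-0(✓)  1010-0(✓)  111-10
size-2^2 implicants → -0-010  00-01-  10-0-0
Unchecked terms (primes): -0-010, -11110, 00-01-, 000-11, 0111-0, 1-1010, 10-0-0, 111-10
Minterm coverage:
  m2 ⊆ -0-010,00-01-
  m3 ⊆ 00-01-,000-11
  m7 ⊆ 000-11 [E]
  m10 ⊆ -0-010,00-01-
  m30 ⊆ -11110,0111-0
  m32 ⊆ 10-0-0 [E]
  m34 ⊆ -0-010,10-0-0
  m40 ⊆ 10-0-0 [E]
  m42 ⊆ -0-010,1-1010,10-0-0
  m58 ⊆ 1-1010,111-10
  m62 ⊆ -11110,111-10
E = {000-11, 10-0-0}
Petrick residual → -0-010, -11110, 1-1010
Cover = b'd'ef' + bcdef' + a'b'c'ef + acd'ef' + ab'd'f'  |cover|=5

5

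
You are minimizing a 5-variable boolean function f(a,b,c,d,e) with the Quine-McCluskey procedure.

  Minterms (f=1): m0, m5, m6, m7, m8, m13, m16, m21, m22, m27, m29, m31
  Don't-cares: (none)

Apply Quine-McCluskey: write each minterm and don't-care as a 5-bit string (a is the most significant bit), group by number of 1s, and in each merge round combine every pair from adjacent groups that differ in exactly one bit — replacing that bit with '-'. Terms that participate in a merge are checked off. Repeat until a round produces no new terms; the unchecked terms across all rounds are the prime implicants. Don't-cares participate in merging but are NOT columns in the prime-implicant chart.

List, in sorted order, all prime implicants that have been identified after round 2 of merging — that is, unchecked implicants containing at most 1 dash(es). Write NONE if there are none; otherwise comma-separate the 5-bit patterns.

-0000, -0110, 0-000, 001-1, 0011-, 11-11, 111-1

size-2^0 implicants → 00000(✓)  00101(✓)  00110(✓)  00111(✓)  01000(✓)  01101(✓)  10000(✓)  10101(✓)  10110(✓)  11011(✓)  11101(✓)  11111(✓)
size-2^1 implicants → -0000  -0101(✓)  -0110  -1101(✓)  0-000  0-101(✓)  001-1  0011-  1-101(✓)  11-11  111-1
size-2^2 implicants → --101
Unchecked terms (primes): --101, -0000, -0110, 0-000, 001-1, 0011-, 11-11, 111-1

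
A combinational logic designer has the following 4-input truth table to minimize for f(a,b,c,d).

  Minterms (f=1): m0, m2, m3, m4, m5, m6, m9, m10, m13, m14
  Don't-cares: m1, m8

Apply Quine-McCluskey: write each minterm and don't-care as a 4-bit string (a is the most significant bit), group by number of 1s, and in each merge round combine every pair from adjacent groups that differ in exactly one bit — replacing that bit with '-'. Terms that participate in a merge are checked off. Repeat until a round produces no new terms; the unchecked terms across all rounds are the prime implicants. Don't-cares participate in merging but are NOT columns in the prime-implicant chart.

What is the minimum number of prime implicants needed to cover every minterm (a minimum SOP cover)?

4

[col 0] 0000*, 0001*, 0010*, 0011*, 0100*, 0101*, 0110*, 1000*, 1001*, 1010*, 1101*, 1110*
[col 1] -000*, -001*, -010*, -101*, -110*, 0-00*, 0-01*, 0-10*, 00-0*, 00-1*, 000-*, 001-*, 01-0*, 010-*, 1-01*, 1-10*, 10-0*, 100-*
[col 2] --01, --10, -0-0, -00-, 0--0, 0-0-, 00--
Prime implicants: --01, --10, -0-0, -00-, 0--0, 0-0-, 00--
PI chart (minterm → PIs covering it):
  0 | -0-0,-00-,0--0,0-0-,00--
  2 | --10,-0-0,0--0,00--
  3 | 00--  (sole → essential)
  4 | 0--0,0-0-
  5 | --01,0-0-
  6 | --10,0--0
  9 | --01,-00-
  10 | --10,-0-0
  13 | --01  (sole → essential)
  14 | --10  (sole → essential)
Essential prime implicants: --01, --10, 00--
Petrick residual → 0--0
Minimum SOP uses 4 PIs: c'd + cd' + a'd' + a'b'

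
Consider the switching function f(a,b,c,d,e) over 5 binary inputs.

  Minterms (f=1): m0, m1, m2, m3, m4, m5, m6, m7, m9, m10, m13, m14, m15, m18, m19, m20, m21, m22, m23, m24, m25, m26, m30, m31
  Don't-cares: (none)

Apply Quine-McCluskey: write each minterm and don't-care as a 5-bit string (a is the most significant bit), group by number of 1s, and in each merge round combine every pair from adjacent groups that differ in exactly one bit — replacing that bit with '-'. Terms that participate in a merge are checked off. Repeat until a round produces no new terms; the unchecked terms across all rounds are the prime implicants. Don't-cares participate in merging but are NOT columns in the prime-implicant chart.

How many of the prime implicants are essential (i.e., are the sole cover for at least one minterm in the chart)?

5

size-2^0 implicants → 00000(✓)  00001(✓)  00010(✓)  00011(✓)  00100(✓)  00101(✓)  00110(✓)  00111(✓)  01001(✓)  01010(✓)  01101(✓)  01110(✓)  01111(✓)  10010(✓)  10011(✓)  10100(✓)  10101(✓)  10110(✓)  10111(✓)  11000(✓)  11001(✓)  11010(✓)  11110(✓)  11111(✓)
size-2^1 implicants → -0010(✓)  -0011(✓)  -0100(✓)  -0101(✓)  -0110(✓)  -0111(✓)  -1001  -1010(✓)  -1110(✓)  -1111(✓)  0-001(✓)  0-010(✓)  0-101(✓)  0-110(✓)  0-111(✓)  00-00(✓)  00-01(✓)  00-10(✓)  00-11(✓)  000-0(✓)  000-1(✓)  0000-(✓)  0001-(✓)  001-0(✓)  001-1(✓)  0010-(✓)  0011-(✓)  01-01(✓)  01-10(✓)  011-1(✓)  0111-(✓)  1-010(✓)  1-110(✓)  1-111(✓)  10-10(✓)  10-11(✓)  1001-(✓)  101-0(✓)  101-1(✓)  1010-(✓)  1011-(✓)  11-10(✓)  110-0  1100-  1111-(✓)
size-2^2 implicants → --010(✓)  --110(✓)  --111(✓)  -0-10(✓)  -0-11(✓)  -001-(✓)  -01-0(✓)  -01-1(✓)  -010-(✓)  -011-(✓)  -1-10(✓)  -111-(✓)  0--01  0--10(✓)  0-1-1  0-11-(✓)  00--0(✓)  00--1(✓)  00-0-(✓)  00-1-(✓)  000--(✓)  001--(✓)  1--10(✓)  1-11-(✓)  10-1-(✓)  101--(✓)
size-2^3 implicants → ---10  --11-  -0-1-  -01--  00---
Unchecked terms (primes): ---10, --11-, -0-1-, -01--, -1001, 0--01, 0-1-1, 00---, 110-0, 1100-
Minterm coverage:
  m0 ⊆ 00--- [E]
  m1 ⊆ 0--01,00---
  m2 ⊆ ---10,-0-1-,00---
  m3 ⊆ -0-1-,00---
  m4 ⊆ -01--,00---
  m5 ⊆ -01--,0--01,0-1-1,00---
  m6 ⊆ ---10,--11-,-0-1-,-01--,00---
  m7 ⊆ --11-,-0-1-,-01--,0-1-1,00---
  m9 ⊆ -1001,0--01
  m10 ⊆ ---10 [E]
  m13 ⊆ 0--01,0-1-1
  m14 ⊆ ---10,--11-
  m15 ⊆ --11-,0-1-1
  m18 ⊆ ---10,-0-1-
  m19 ⊆ -0-1- [E]
  m20 ⊆ -01-- [E]
  m21 ⊆ -01-- [E]
  m22 ⊆ ---10,--11-,-0-1-,-01--
  m23 ⊆ --11-,-0-1-,-01--
  m24 ⊆ 110-0,1100-
  m25 ⊆ -1001,1100-
  m26 ⊆ ---10,110-0
  m30 ⊆ ---10,--11-
  m31 ⊆ --11- [E]
E = {---10, --11-, -0-1-, -01--, 00---}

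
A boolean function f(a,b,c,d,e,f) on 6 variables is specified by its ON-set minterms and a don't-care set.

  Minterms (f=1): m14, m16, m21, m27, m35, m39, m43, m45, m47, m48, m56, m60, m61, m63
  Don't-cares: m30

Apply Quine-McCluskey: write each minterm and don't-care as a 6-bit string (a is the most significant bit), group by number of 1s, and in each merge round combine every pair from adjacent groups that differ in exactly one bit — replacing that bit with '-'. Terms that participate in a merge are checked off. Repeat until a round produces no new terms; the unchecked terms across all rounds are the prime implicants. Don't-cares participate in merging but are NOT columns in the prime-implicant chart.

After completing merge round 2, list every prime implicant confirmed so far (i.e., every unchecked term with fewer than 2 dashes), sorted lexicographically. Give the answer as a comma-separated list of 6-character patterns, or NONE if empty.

-10000, 0-1110, 010101, 011011, 11-000, 111-00, 11110-

Round 0: 001110✓ 010000✓ 010101 011011 011110✓ 100011✓ 100111✓ 101011✓ 101101✓ 101111✓ 110000✓ 111000✓ 111100✓ 111101✓ 111111✓
Round 1: -10000 0-1110 1-1101✓ 1-1111✓ 10-011✓ 10-111✓ 100-11✓ 101-11✓ 1011-1✓ 11-000 111-00 1111-1✓ 11110-
Round 2: 1-11-1 10--11
PIs = {-10000, 0-1110, 010101, 011011, 1-11-1, 10--11, 11-000, 111-00, 11110-}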